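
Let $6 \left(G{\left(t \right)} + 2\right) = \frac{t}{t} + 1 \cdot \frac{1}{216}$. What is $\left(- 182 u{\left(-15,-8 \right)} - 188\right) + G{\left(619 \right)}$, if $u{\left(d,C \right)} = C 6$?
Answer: $\frac{11075833}{1296} \approx 8546.2$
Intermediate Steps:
$u{\left(d,C \right)} = 6 C$
$G{\left(t \right)} = - \frac{2375}{1296}$ ($G{\left(t \right)} = -2 + \frac{\frac{t}{t} + 1 \cdot \frac{1}{216}}{6} = -2 + \frac{1 + 1 \cdot \frac{1}{216}}{6} = -2 + \frac{1 + \frac{1}{216}}{6} = -2 + \frac{1}{6} \cdot \frac{217}{216} = -2 + \frac{217}{1296} = - \frac{2375}{1296}$)
$\left(- 182 u{\left(-15,-8 \right)} - 188\right) + G{\left(619 \right)} = \left(- 182 \cdot 6 \left(-8\right) - 188\right) - \frac{2375}{1296} = \left(\left(-182\right) \left(-48\right) - 188\right) - \frac{2375}{1296} = \left(8736 - 188\right) - \frac{2375}{1296} = 8548 - \frac{2375}{1296} = \frac{11075833}{1296}$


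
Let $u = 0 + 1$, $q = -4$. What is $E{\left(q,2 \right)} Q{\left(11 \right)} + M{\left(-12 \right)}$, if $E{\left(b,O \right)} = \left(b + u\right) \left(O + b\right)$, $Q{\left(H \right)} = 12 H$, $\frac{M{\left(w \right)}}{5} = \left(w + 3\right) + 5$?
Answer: $772$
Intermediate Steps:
$u = 1$
$M{\left(w \right)} = 40 + 5 w$ ($M{\left(w \right)} = 5 \left(\left(w + 3\right) + 5\right) = 5 \left(\left(3 + w\right) + 5\right) = 5 \left(8 + w\right) = 40 + 5 w$)
$E{\left(b,O \right)} = \left(1 + b\right) \left(O + b\right)$ ($E{\left(b,O \right)} = \left(b + 1\right) \left(O + b\right) = \left(1 + b\right) \left(O + b\right)$)
$E{\left(q,2 \right)} Q{\left(11 \right)} + M{\left(-12 \right)} = \left(2 - 4 + \left(-4\right)^{2} + 2 \left(-4\right)\right) 12 \cdot 11 + \left(40 + 5 \left(-12\right)\right) = \left(2 - 4 + 16 - 8\right) 132 + \left(40 - 60\right) = 6 \cdot 132 - 20 = 792 - 20 = 772$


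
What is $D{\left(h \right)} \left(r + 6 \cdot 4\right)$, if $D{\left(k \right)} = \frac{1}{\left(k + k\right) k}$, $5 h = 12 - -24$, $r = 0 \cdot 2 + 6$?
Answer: $\frac{125}{432} \approx 0.28935$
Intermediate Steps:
$r = 6$ ($r = 0 + 6 = 6$)
$h = \frac{36}{5}$ ($h = \frac{12 - -24}{5} = \frac{12 + 24}{5} = \frac{1}{5} \cdot 36 = \frac{36}{5} \approx 7.2$)
$D{\left(k \right)} = \frac{1}{2 k^{2}}$ ($D{\left(k \right)} = \frac{1}{2 k k} = \frac{\frac{1}{2} \frac{1}{k}}{k} = \frac{1}{2 k^{2}}$)
$D{\left(h \right)} \left(r + 6 \cdot 4\right) = \frac{1}{2 \cdot \frac{1296}{25}} \left(6 + 6 \cdot 4\right) = \frac{1}{2} \cdot \frac{25}{1296} \left(6 + 24\right) = \frac{25}{2592} \cdot 30 = \frac{125}{432}$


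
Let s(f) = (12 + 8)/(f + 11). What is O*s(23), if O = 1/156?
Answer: 5/1326 ≈ 0.0037707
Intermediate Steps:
s(f) = 20/(11 + f)
O = 1/156 ≈ 0.0064103
O*s(23) = (20/(11 + 23))/156 = (20/34)/156 = (20*(1/34))/156 = (1/156)*(10/17) = 5/1326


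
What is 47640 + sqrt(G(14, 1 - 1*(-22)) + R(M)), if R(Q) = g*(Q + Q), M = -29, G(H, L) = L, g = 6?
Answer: 47640 + 5*I*sqrt(13) ≈ 47640.0 + 18.028*I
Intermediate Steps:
R(Q) = 12*Q (R(Q) = 6*(Q + Q) = 6*(2*Q) = 12*Q)
47640 + sqrt(G(14, 1 - 1*(-22)) + R(M)) = 47640 + sqrt((1 - 1*(-22)) + 12*(-29)) = 47640 + sqrt((1 + 22) - 348) = 47640 + sqrt(23 - 348) = 47640 + sqrt(-325) = 47640 + 5*I*sqrt(13)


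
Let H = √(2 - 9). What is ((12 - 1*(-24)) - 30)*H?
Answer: 6*I*√7 ≈ 15.875*I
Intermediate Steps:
H = I*√7 (H = √(-7) = I*√7 ≈ 2.6458*I)
((12 - 1*(-24)) - 30)*H = ((12 - 1*(-24)) - 30)*(I*√7) = ((12 + 24) - 30)*(I*√7) = (36 - 30)*(I*√7) = 6*(I*√7) = 6*I*√7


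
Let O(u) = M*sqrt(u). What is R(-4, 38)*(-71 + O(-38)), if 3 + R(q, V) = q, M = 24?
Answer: 497 - 168*I*sqrt(38) ≈ 497.0 - 1035.6*I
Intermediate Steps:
R(q, V) = -3 + q
O(u) = 24*sqrt(u)
R(-4, 38)*(-71 + O(-38)) = (-3 - 4)*(-71 + 24*sqrt(-38)) = -7*(-71 + 24*(I*sqrt(38))) = -7*(-71 + 24*I*sqrt(38)) = 497 - 168*I*sqrt(38)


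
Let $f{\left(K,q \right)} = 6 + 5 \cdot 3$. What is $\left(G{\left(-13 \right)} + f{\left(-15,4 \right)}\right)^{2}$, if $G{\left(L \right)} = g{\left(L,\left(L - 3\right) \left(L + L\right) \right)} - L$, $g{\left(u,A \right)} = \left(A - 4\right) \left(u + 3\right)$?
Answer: $16695396$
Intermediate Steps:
$f{\left(K,q \right)} = 21$ ($f{\left(K,q \right)} = 6 + 15 = 21$)
$g{\left(u,A \right)} = \left(-4 + A\right) \left(3 + u\right)$
$G{\left(L \right)} = -12 - 5 L + 2 L^{2} \left(-3 + L\right) + 6 L \left(-3 + L\right)$ ($G{\left(L \right)} = \left(-12 - 4 L + 3 \left(L - 3\right) \left(L + L\right) + \left(L - 3\right) \left(L + L\right) L\right) - L = \left(-12 - 4 L + 3 \left(-3 + L\right) 2 L + \left(-3 + L\right) 2 L L\right) - L = \left(-12 - 4 L + 3 \cdot 2 L \left(-3 + L\right) + 2 L \left(-3 + L\right) L\right) - L = \left(-12 - 4 L + 6 L \left(-3 + L\right) + 2 L^{2} \left(-3 + L\right)\right) - L = \left(-12 - 4 L + 2 L^{2} \left(-3 + L\right) + 6 L \left(-3 + L\right)\right) - L = -12 - 5 L + 2 L^{2} \left(-3 + L\right) + 6 L \left(-3 + L\right)$)
$\left(G{\left(-13 \right)} + f{\left(-15,4 \right)}\right)^{2} = \left(\left(-12 - -299 + 2 \left(-13\right)^{3}\right) + 21\right)^{2} = \left(\left(-12 + 299 + 2 \left(-2197\right)\right) + 21\right)^{2} = \left(\left(-12 + 299 - 4394\right) + 21\right)^{2} = \left(-4107 + 21\right)^{2} = \left(-4086\right)^{2} = 16695396$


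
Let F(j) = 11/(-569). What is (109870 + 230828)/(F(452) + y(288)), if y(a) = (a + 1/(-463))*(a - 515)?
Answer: -44877933003/8611493501 ≈ -5.2114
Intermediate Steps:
F(j) = -11/569 (F(j) = 11*(-1/569) = -11/569)
y(a) = (-515 + a)*(-1/463 + a) (y(a) = (a - 1/463)*(-515 + a) = (-1/463 + a)*(-515 + a) = (-515 + a)*(-1/463 + a))
(109870 + 230828)/(F(452) + y(288)) = (109870 + 230828)/(-11/569 + (515/463 + 288**2 - 238446/463*288)) = 340698/(-11/569 + (515/463 + 82944 - 68672448/463)) = 340698/(-11/569 - 30268861/463) = 340698/(-17222987002/263447) = 340698*(-263447/17222987002) = -44877933003/8611493501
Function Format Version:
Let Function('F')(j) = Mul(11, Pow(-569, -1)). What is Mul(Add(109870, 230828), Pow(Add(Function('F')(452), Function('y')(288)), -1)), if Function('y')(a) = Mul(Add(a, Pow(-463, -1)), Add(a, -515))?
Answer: Rational(-44877933003, 8611493501) ≈ -5.2114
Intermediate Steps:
Function('F')(j) = Rational(-11, 569) (Function('F')(j) = Mul(11, Rational(-1, 569)) = Rational(-11, 569))
Function('y')(a) = Mul(Add(-515, a), Add(Rational(-1, 463), a)) (Function('y')(a) = Mul(Add(a, Rational(-1, 463)), Add(-515, a)) = Mul(Add(Rational(-1, 463), a), Add(-515, a)) = Mul(Add(-515, a), Add(Rational(-1, 463), a)))
Mul(Add(109870, 230828), Pow(Add(Function('F')(452), Function('y')(288)), -1)) = Mul(Add(109870, 230828), Pow(Add(Rational(-11, 569), Add(Rational(515, 463), Pow(288, 2), Mul(Rational(-238446, 463), 288))), -1)) = Mul(340698, Pow(Add(Rational(-11, 569), Add(Rational(515, 463), 82944, Rational(-68672448, 463))), -1)) = Mul(340698, Pow(Add(Rational(-11, 569), Rational(-30268861, 463)), -1)) = Mul(340698, Pow(Rational(-17222987002, 263447), -1)) = Mul(340698, Rational(-263447, 17222987002)) = Rational(-44877933003, 8611493501)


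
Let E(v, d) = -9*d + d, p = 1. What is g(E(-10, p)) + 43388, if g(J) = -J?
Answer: 43396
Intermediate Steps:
E(v, d) = -8*d
g(E(-10, p)) + 43388 = -(-8) + 43388 = -1*(-8) + 43388 = 8 + 43388 = 43396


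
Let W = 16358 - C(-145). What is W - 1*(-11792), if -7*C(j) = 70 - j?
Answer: 197265/7 ≈ 28181.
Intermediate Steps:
C(j) = -10 + j/7 (C(j) = -(70 - j)/7 = -10 + j/7)
W = 114721/7 (W = 16358 - (-10 + (1/7)*(-145)) = 16358 - (-10 - 145/7) = 16358 - 1*(-215/7) = 16358 + 215/7 = 114721/7 ≈ 16389.)
W - 1*(-11792) = 114721/7 - 1*(-11792) = 114721/7 + 11792 = 197265/7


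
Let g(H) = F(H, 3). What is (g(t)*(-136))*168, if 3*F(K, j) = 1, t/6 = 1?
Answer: -7616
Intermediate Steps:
t = 6 (t = 6*1 = 6)
F(K, j) = 1/3 (F(K, j) = (1/3)*1 = 1/3)
g(H) = 1/3
(g(t)*(-136))*168 = ((1/3)*(-136))*168 = -136/3*168 = -7616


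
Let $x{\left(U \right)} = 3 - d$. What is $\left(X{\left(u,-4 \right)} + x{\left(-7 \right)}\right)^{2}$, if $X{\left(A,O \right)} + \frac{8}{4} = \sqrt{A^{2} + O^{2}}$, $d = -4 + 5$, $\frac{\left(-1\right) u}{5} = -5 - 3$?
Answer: $1616$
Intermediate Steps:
$u = 40$ ($u = - 5 \left(-5 - 3\right) = \left(-5\right) \left(-8\right) = 40$)
$d = 1$
$X{\left(A,O \right)} = -2 + \sqrt{A^{2} + O^{2}}$
$x{\left(U \right)} = 2$ ($x{\left(U \right)} = 3 - 1 = 2$)
$\left(X{\left(u,-4 \right)} + x{\left(-7 \right)}\right)^{2} = \left(\left(-2 + \sqrt{40^{2} + \left(-4\right)^{2}}\right) + 2\right)^{2} = \left(\left(-2 + \sqrt{1600 + 16}\right) + 2\right)^{2} = \left(\left(-2 + \sqrt{1616}\right) + 2\right)^{2} = \left(\left(-2 + 4 \sqrt{101}\right) + 2\right)^{2} = \left(4 \sqrt{101}\right)^{2} = 1616$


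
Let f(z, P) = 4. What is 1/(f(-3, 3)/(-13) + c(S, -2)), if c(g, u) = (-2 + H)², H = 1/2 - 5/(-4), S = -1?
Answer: -208/51 ≈ -4.0784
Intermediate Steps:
H = 7/4 (H = 1*(½) - 5*(-¼) = ½ + 5/4 = 7/4 ≈ 1.7500)
c(g, u) = 1/16 (c(g, u) = (-2 + 7/4)² = (-¼)² = 1/16)
1/(f(-3, 3)/(-13) + c(S, -2)) = 1/(4/(-13) + 1/16) = 1/(-1/13*4 + 1/16) = 1/(-4/13 + 1/16) = 1/(-51/208) = -208/51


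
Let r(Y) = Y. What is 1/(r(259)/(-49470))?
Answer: -49470/259 ≈ -191.00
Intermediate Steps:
1/(r(259)/(-49470)) = 1/(259/(-49470)) = 1/(259*(-1/49470)) = 1/(-259/49470) = -49470/259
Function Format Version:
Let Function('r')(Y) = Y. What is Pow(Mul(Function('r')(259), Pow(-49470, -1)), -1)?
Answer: Rational(-49470, 259) ≈ -191.00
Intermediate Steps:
Pow(Mul(Function('r')(259), Pow(-49470, -1)), -1) = Pow(Mul(259, Pow(-49470, -1)), -1) = Pow(Mul(259, Rational(-1, 49470)), -1) = Pow(Rational(-259, 49470), -1) = Rational(-49470, 259)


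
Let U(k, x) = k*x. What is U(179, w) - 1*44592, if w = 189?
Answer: -10761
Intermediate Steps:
U(179, w) - 1*44592 = 179*189 - 1*44592 = 33831 - 44592 = -10761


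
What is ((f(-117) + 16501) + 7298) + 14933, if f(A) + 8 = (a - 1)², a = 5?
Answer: 38740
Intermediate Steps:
f(A) = 8 (f(A) = -8 + (5 - 1)² = -8 + 4² = -8 + 16 = 8)
((f(-117) + 16501) + 7298) + 14933 = ((8 + 16501) + 7298) + 14933 = (16509 + 7298) + 14933 = 23807 + 14933 = 38740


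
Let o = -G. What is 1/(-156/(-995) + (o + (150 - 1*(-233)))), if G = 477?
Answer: -995/93374 ≈ -0.010656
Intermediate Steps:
o = -477 (o = -1*477 = -477)
1/(-156/(-995) + (o + (150 - 1*(-233)))) = 1/(-156/(-995) + (-477 + (150 - 1*(-233)))) = 1/(-156*(-1/995) + (-477 + (150 + 233))) = 1/(156/995 + (-477 + 383)) = 1/(156/995 - 94) = 1/(-93374/995) = -995/93374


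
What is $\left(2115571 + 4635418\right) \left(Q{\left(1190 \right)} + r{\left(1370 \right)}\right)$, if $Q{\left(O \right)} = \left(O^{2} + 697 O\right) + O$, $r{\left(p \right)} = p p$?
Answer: $27838513260180$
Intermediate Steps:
$r{\left(p \right)} = p^{2}$
$Q{\left(O \right)} = O^{2} + 698 O$
$\left(2115571 + 4635418\right) \left(Q{\left(1190 \right)} + r{\left(1370 \right)}\right) = \left(2115571 + 4635418\right) \left(1190 \left(698 + 1190\right) + 1370^{2}\right) = 6750989 \left(1190 \cdot 1888 + 1876900\right) = 6750989 \left(2246720 + 1876900\right) = 6750989 \cdot 4123620 = 27838513260180$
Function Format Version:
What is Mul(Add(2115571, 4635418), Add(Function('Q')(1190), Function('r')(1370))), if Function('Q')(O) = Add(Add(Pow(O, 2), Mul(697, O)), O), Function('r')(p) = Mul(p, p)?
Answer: 27838513260180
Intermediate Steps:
Function('r')(p) = Pow(p, 2)
Function('Q')(O) = Add(Pow(O, 2), Mul(698, O))
Mul(Add(2115571, 4635418), Add(Function('Q')(1190), Function('r')(1370))) = Mul(Add(2115571, 4635418), Add(Mul(1190, Add(698, 1190)), Pow(1370, 2))) = Mul(6750989, Add(Mul(1190, 1888), 1876900)) = Mul(6750989, Add(2246720, 1876900)) = Mul(6750989, 4123620) = 27838513260180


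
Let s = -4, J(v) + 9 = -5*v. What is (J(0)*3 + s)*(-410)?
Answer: 12710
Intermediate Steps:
J(v) = -9 - 5*v
(J(0)*3 + s)*(-410) = ((-9 - 5*0)*3 - 4)*(-410) = ((-9 + 0)*3 - 4)*(-410) = (-9*3 - 4)*(-410) = (-27 - 4)*(-410) = -31*(-410) = 12710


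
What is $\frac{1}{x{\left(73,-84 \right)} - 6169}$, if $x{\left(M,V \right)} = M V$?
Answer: $- \frac{1}{12301} \approx -8.1294 \cdot 10^{-5}$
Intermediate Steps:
$\frac{1}{x{\left(73,-84 \right)} - 6169} = \frac{1}{73 \left(-84\right) - 6169} = \frac{1}{-6132 - 6169} = \frac{1}{-12301} = - \frac{1}{12301}$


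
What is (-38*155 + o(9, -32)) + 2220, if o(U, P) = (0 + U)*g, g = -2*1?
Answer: -3688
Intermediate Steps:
g = -2
o(U, P) = -2*U (o(U, P) = (0 + U)*(-2) = U*(-2) = -2*U)
(-38*155 + o(9, -32)) + 2220 = (-38*155 - 2*9) + 2220 = (-5890 - 18) + 2220 = -5908 + 2220 = -3688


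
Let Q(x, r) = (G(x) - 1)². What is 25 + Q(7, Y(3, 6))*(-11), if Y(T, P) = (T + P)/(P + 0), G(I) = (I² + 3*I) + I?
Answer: -63511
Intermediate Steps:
G(I) = I² + 4*I
Y(T, P) = (P + T)/P
Q(x, r) = (-1 + x*(4 + x))² (Q(x, r) = (x*(4 + x) - 1)² = (-1 + x*(4 + x))²)
25 + Q(7, Y(3, 6))*(-11) = 25 + (-1 + 7*(4 + 7))²*(-11) = 25 + (-1 + 7*11)²*(-11) = 25 + (-1 + 77)²*(-11) = 25 + 76²*(-11) = 25 + 5776*(-11) = 25 - 63536 = -63511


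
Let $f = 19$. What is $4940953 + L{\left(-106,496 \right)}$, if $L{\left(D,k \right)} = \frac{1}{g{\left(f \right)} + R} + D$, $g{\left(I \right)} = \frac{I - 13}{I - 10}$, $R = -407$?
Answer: $\frac{6022892490}{1219} \approx 4.9408 \cdot 10^{6}$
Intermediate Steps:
$g{\left(I \right)} = \frac{-13 + I}{-10 + I}$
$L{\left(D,k \right)} = - \frac{3}{1219} + D$ ($L{\left(D,k \right)} = \frac{1}{\frac{-13 + 19}{-10 + 19} - 407} + D = \frac{1}{\frac{1}{9} \cdot 6 - 407} + D = \frac{1}{\frac{2}{3} - 407} + D = \frac{1}{- \frac{1219}{3}} + D = - \frac{3}{1219} + D$)
$4940953 + L{\left(-106,496 \right)} = 4940953 - \frac{129217}{1219} = \frac{6022892490}{1219}$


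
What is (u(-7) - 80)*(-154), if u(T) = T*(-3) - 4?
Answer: 9702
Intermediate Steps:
u(T) = -4 - 3*T (u(T) = -3*T - 4 = -4 - 3*T)
(u(-7) - 80)*(-154) = ((-4 - 3*(-7)) - 80)*(-154) = ((-4 + 21) - 80)*(-154) = (17 - 80)*(-154) = -63*(-154) = 9702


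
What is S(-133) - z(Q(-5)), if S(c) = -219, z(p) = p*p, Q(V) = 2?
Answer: -223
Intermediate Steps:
z(p) = p²
S(-133) - z(Q(-5)) = -219 - 1*2² = -219 - 1*4 = -219 - 4 = -223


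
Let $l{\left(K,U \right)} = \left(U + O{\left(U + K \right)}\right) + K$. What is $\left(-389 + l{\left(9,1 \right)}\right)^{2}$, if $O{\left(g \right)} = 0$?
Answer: $143641$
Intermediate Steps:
$l{\left(K,U \right)} = K + U$ ($l{\left(K,U \right)} = \left(U + 0\right) + K = U + K = K + U$)
$\left(-389 + l{\left(9,1 \right)}\right)^{2} = \left(-389 + \left(9 + 1\right)\right)^{2} = \left(-389 + 10\right)^{2} = \left(-379\right)^{2} = 143641$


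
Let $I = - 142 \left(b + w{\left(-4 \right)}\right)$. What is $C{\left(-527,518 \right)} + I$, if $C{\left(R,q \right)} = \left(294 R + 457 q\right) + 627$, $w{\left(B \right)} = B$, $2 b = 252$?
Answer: $65091$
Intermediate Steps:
$b = 126$ ($b = \frac{1}{2} \cdot 252 = 126$)
$C{\left(R,q \right)} = 627 + 294 R + 457 q$
$I = -17324$ ($I = - 142 \left(126 - 4\right) = \left(-142\right) 122 = -17324$)
$C{\left(-527,518 \right)} + I = \left(627 + 294 \left(-527\right) + 457 \cdot 518\right) - 17324 = \left(627 - 154938 + 236726\right) - 17324 = 82415 - 17324 = 65091$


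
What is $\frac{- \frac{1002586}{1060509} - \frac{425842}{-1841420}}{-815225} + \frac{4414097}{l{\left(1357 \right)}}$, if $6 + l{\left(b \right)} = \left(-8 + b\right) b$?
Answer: $\frac{3513635759479589393628827}{1457152755682080472034250} \approx 2.4113$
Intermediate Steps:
$l{\left(b \right)} = -6 + b \left(-8 + b\right)$ ($l{\left(b \right)} = -6 + \left(-8 + b\right) b = -6 + b \left(-8 + b\right)$)
$\frac{- \frac{1002586}{1060509} - \frac{425842}{-1841420}}{-815225} + \frac{4414097}{l{\left(1357 \right)}} = \frac{- \frac{1002586}{1060509} - \frac{425842}{-1841420}}{-815225} + \frac{4414097}{-6 + 1357^{2} - 10856} = \left(\left(-1002586\right) \frac{1}{1060509} - - \frac{212921}{920710}\right) \left(- \frac{1}{815225}\right) + \frac{4414097}{-6 + 1841449 - 10856} = \left(- \frac{1002586}{1060509} + \frac{212921}{920710}\right) \left(- \frac{1}{815225}\right) + \frac{4414097}{1830587} = \left(- \frac{697286319271}{976421241390}\right) \left(- \frac{1}{815225}\right) + 4414097 \cdot \frac{1}{1830587} = \frac{697286319271}{796003006512162750} + \frac{4414097}{1830587} = \frac{3513635759479589393628827}{1457152755682080472034250}$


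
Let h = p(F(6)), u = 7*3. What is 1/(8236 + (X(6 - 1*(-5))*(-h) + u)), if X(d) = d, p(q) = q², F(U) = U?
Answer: 1/7861 ≈ 0.00012721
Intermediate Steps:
u = 21
h = 36 (h = 6² = 36)
1/(8236 + (X(6 - 1*(-5))*(-h) + u)) = 1/(8236 + ((6 - 1*(-5))*(-1*36) + 21)) = 1/(8236 + ((6 + 5)*(-36) + 21)) = 1/(8236 + (11*(-36) + 21)) = 1/(8236 + (-396 + 21)) = 1/(8236 - 375) = 1/7861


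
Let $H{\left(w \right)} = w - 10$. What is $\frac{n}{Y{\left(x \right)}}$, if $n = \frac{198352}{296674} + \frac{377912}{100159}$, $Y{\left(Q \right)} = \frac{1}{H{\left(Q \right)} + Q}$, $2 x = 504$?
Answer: $\frac{4657128636576}{2122469369} \approx 2194.2$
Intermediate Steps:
$x = 252$ ($x = \frac{1}{2} \cdot 504 = 252$)
$H{\left(w \right)} = -10 + w$ ($H{\left(w \right)} = w - 10 = -10 + w$)
$Y{\left(Q \right)} = \frac{1}{-10 + 2 Q}$ ($Y{\left(Q \right)} = \frac{1}{\left(-10 + Q\right) + Q} = \frac{1}{-10 + 2 Q}$)
$n = \frac{9427385904}{2122469369}$ ($n = 198352 \cdot \frac{1}{296674} + 377912 \cdot \frac{1}{100159} = \frac{14168}{21191} + \frac{377912}{100159} = \frac{9427385904}{2122469369} \approx 4.4417$)
$\frac{n}{Y{\left(x \right)}} = \frac{9427385904}{2122469369 \frac{1}{2 \left(-5 + 252\right)}} = \frac{9427385904}{2122469369 \frac{1}{2 \cdot 247}} = \frac{9427385904}{2122469369 \cdot \frac{1}{2} \cdot \frac{1}{247}} = \frac{9427385904 \frac{1}{\frac{1}{494}}}{2122469369} = \frac{9427385904}{2122469369} \cdot 494 = \frac{4657128636576}{2122469369}$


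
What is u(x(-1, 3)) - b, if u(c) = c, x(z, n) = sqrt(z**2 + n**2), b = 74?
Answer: -74 + sqrt(10) ≈ -70.838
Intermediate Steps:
x(z, n) = sqrt(n**2 + z**2)
u(x(-1, 3)) - b = sqrt(3**2 + (-1)**2) - 1*74 = sqrt(9 + 1) - 74 = sqrt(10) - 74 = -74 + sqrt(10)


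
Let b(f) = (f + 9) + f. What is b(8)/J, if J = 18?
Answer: 25/18 ≈ 1.3889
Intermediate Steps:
b(f) = 9 + 2*f (b(f) = (9 + f) + f = 9 + 2*f)
b(8)/J = (9 + 2*8)/18 = (9 + 16)*(1/18) = 25*(1/18) = 25/18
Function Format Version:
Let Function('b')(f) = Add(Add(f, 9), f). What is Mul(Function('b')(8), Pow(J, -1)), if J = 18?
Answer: Rational(25, 18) ≈ 1.3889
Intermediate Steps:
Function('b')(f) = Add(9, Mul(2, f)) (Function('b')(f) = Add(Add(9, f), f) = Add(9, Mul(2, f)))
Mul(Function('b')(8), Pow(J, -1)) = Mul(Add(9, Mul(2, 8)), Pow(18, -1)) = Mul(Add(9, 16), Rational(1, 18)) = Mul(25, Rational(1, 18)) = Rational(25, 18)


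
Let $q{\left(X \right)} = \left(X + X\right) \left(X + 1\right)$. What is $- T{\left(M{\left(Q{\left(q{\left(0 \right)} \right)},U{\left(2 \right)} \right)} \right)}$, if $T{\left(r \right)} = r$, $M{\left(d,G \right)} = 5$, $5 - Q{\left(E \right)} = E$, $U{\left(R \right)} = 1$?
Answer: $-5$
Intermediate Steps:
$q{\left(X \right)} = 2 X \left(1 + X\right)$
$Q{\left(E \right)} = 5 - E$
$- T{\left(M{\left(Q{\left(q{\left(0 \right)} \right)},U{\left(2 \right)} \right)} \right)} = \left(-1\right) 5 = -5$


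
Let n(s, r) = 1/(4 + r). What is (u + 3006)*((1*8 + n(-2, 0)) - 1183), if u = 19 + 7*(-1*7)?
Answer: -3496056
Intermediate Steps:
u = -30 (u = 19 + 7*(-7) = 19 - 49 = -30)
(u + 3006)*((1*8 + n(-2, 0)) - 1183) = (-30 + 3006)*((1*8 + 1/(4 + 0)) - 1183) = 2976*((8 + 1/4) - 1183) = 2976*(33/4 - 1183) = 2976*(-4699/4) = -3496056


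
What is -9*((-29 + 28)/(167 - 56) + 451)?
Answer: -150180/37 ≈ -4058.9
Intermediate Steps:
-9*((-29 + 28)/(167 - 56) + 451) = -9*(-1/111 + 451) = -9*50060/111 = -150180/37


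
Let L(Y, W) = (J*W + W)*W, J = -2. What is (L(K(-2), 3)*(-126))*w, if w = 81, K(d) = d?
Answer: 91854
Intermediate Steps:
L(Y, W) = -W² (L(Y, W) = (-2*W + W)*W = (-W)*W = -W²)
(L(K(-2), 3)*(-126))*w = (-1*3²*(-126))*81 = (-1*9*(-126))*81 = -9*(-126)*81 = 1134*81 = 91854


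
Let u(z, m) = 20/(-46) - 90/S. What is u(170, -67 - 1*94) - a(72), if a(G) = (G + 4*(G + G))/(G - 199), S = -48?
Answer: 152887/23368 ≈ 6.5426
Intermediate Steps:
a(G) = 9*G/(-199 + G) (a(G) = (G + 4*(2*G))/(-199 + G) = (G + 8*G)/(-199 + G) = (9*G)/(-199 + G) = 9*G/(-199 + G))
u(z, m) = 265/184 (u(z, m) = 20/(-46) - 90/(-48) = 20*(-1/46) - 90*(-1/48) = -10/23 + 15/8 = 265/184)
u(170, -67 - 1*94) - a(72) = 265/184 - 9*72/(-199 + 72) = 265/184 - 9*72/(-127) = 265/184 - 9*72*(-1)/127 = 265/184 - 1*(-648/127) = 265/184 + 648/127 = 152887/23368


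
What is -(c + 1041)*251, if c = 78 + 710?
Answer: -459079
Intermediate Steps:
c = 788
-(c + 1041)*251 = -(788 + 1041)*251 = -1829*251 = -1*459079 = -459079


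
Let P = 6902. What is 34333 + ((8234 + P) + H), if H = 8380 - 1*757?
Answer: 57092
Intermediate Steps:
H = 7623 (H = 8380 - 757 = 7623)
34333 + ((8234 + P) + H) = 34333 + ((8234 + 6902) + 7623) = 34333 + (15136 + 7623) = 34333 + 22759 = 57092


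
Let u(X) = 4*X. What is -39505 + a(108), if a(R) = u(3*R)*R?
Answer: 100463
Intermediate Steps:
a(R) = 12*R² (a(R) = (4*(3*R))*R = (12*R)*R = 12*R²)
-39505 + a(108) = -39505 + 12*108² = -39505 + 12*11664 = -39505 + 139968 = 100463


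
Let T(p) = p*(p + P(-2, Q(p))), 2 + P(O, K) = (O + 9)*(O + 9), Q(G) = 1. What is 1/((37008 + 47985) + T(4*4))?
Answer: 1/86001 ≈ 1.1628e-5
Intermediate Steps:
P(O, K) = -2 + (9 + O)² (P(O, K) = -2 + (O + 9)*(O + 9) = -2 + (9 + O)*(9 + O) = -2 + (9 + O)²)
T(p) = p*(47 + p) (T(p) = p*(p + (-2 + (9 - 2)²)) = p*(p + (-2 + 7²)) = p*(p + (-2 + 49)) = p*(p + 47) = p*(47 + p))
1/((37008 + 47985) + T(4*4)) = 1/((37008 + 47985) + (4*4)*(47 + 4*4)) = 1/(84993 + 16*(47 + 16)) = 1/(84993 + 16*63) = 1/(84993 + 1008) = 1/86001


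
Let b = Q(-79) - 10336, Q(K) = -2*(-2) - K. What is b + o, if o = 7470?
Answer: -2783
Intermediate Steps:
Q(K) = 4 - K
b = -10253 (b = (4 - 1*(-79)) - 10336 = (4 + 79) - 10336 = 83 - 10336 = -10253)
b + o = -10253 + 7470 = -2783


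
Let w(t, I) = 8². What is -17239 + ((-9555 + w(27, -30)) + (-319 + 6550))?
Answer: -20499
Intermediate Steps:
w(t, I) = 64
-17239 + ((-9555 + w(27, -30)) + (-319 + 6550)) = -17239 + ((-9555 + 64) + (-319 + 6550)) = -17239 + (-9491 + 6231) = -17239 - 3260 = -20499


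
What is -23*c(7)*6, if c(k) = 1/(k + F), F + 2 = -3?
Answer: -69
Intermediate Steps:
F = -5 (F = -2 - 3 = -5)
c(k) = 1/(-5 + k) (c(k) = 1/(k - 5) = 1/(-5 + k))
-23*c(7)*6 = -23/(-5 + 7)*6 = -23/2*6 = -69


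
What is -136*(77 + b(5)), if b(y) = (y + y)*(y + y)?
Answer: -24072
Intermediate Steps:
b(y) = 4*y² (b(y) = (2*y)*(2*y) = 4*y²)
-136*(77 + b(5)) = -136*(77 + 4*5²) = -136*(77 + 4*25) = -136*(77 + 100) = -136*177 = -24072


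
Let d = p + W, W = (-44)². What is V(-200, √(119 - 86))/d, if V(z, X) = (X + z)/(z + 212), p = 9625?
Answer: -50/34683 + √33/138732 ≈ -0.0014002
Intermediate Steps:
W = 1936
d = 11561 (d = 9625 + 1936 = 11561)
V(z, X) = (X + z)/(212 + z)
V(-200, √(119 - 86))/d = ((√(119 - 86) - 200)/(212 - 200))/11561 = ((√33 - 200)/12)*(1/11561) = ((-200 + √33)/12)*(1/11561) = (-50/3 + √33/12)*(1/11561) = -50/34683 + √33/138732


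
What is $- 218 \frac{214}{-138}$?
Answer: $\frac{23326}{69} \approx 338.06$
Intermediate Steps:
$- 218 \frac{214}{-138} = - 218 \cdot 214 \left(- \frac{1}{138}\right) = \left(-218\right) \left(- \frac{107}{69}\right) = \frac{23326}{69}$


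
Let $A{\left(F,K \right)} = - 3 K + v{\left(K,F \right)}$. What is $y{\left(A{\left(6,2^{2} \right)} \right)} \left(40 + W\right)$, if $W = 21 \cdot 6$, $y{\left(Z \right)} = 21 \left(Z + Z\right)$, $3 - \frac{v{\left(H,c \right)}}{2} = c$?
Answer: $-125496$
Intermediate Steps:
$v{\left(H,c \right)} = 6 - 2 c$
$A{\left(F,K \right)} = 6 - 3 K - 2 F$ ($A{\left(F,K \right)} = - 3 K - \left(-6 + 2 F\right) = 6 - 3 K - 2 F$)
$y{\left(Z \right)} = 42 Z$ ($y{\left(Z \right)} = 21 \cdot 2 Z = 42 Z$)
$W = 126$
$y{\left(A{\left(6,2^{2} \right)} \right)} \left(40 + W\right) = 42 \left(6 - 3 \cdot 2^{2} - 12\right) \left(40 + 126\right) = 42 \left(6 - 12 - 12\right) 166 = 42 \left(-18\right) 166 = \left(-756\right) 166 = -125496$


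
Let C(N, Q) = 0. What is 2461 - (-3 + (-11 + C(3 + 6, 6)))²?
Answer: 2265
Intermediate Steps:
2461 - (-3 + (-11 + C(3 + 6, 6)))² = 2461 - (-3 + (-11 + 0))² = 2461 - (-3 - 11)² = 2461 - 1*(-14)² = 2461 - 1*196 = 2461 - 196 = 2265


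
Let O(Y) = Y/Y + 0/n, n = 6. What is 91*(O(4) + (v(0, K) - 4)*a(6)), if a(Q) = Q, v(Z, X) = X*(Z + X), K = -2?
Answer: 91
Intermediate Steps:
v(Z, X) = X*(X + Z)
O(Y) = 1 (O(Y) = Y/Y + 0/6 = 1 + 0*(⅙) = 1 + 0 = 1)
91*(O(4) + (v(0, K) - 4)*a(6)) = 91*(1 + (-2*(-2 + 0) - 4)*6) = 91*(1 + (-2*(-2) - 4)*6) = 91*(1 + (4 - 4)*6) = 91*(1 + 0*6) = 91*(1 + 0) = 91*1 = 91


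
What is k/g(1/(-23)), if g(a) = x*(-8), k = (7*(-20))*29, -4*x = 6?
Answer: -1015/3 ≈ -338.33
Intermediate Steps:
x = -3/2 (x = -¼*6 = -3/2 ≈ -1.5000)
k = -4060 (k = -140*29 = -4060)
g(a) = 12 (g(a) = -3/2*(-8) = 12)
k/g(1/(-23)) = -4060/12 = -4060*1/12 = -1015/3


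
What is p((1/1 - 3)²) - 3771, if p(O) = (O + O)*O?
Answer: -3739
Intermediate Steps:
p(O) = 2*O² (p(O) = (2*O)*O = 2*O²)
p((1/1 - 3)²) - 3771 = 2*((1/1 - 3)²)² - 3771 = 2*((1 - 3)²)² - 3771 = 2*((-2)²)² - 3771 = 2*4² - 3771 = 2*16 - 3771 = 32 - 3771 = -3739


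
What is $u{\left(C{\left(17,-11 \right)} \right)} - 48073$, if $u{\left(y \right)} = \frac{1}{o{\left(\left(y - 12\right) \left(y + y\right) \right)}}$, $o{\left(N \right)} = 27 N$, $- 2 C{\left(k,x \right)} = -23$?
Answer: $- \frac{29853335}{621} \approx -48073.0$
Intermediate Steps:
$C{\left(k,x \right)} = \frac{23}{2}$ ($C{\left(k,x \right)} = \left(- \frac{1}{2}\right) \left(-23\right) = \frac{23}{2}$)
$u{\left(y \right)} = \frac{1}{54 y \left(-12 + y\right)}$ ($u{\left(y \right)} = \frac{1}{27 \left(y - 12\right) \left(y + y\right)} = \frac{1}{27 \left(-12 + y\right) 2 y} = \frac{1}{27 \cdot 2 y \left(-12 + y\right)} = \frac{1}{54 y \left(-12 + y\right)}$)
$u{\left(C{\left(17,-11 \right)} \right)} - 48073 = \frac{1}{54 \cdot \frac{23}{2} \left(-12 + \frac{23}{2}\right)} - 48073 = \frac{1}{54} \cdot \frac{2}{23} \frac{1}{- \frac{1}{2}} - 48073 = \frac{1}{54} \cdot \frac{2}{23} \left(-2\right) - 48073 = - \frac{2}{621} - 48073 = - \frac{29853335}{621}$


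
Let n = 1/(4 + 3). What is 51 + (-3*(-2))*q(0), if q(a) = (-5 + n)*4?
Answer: -459/7 ≈ -65.571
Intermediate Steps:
n = ⅐ (n = 1/7 = ⅐ ≈ 0.14286)
q(a) = -136/7 (q(a) = (-5 + ⅐)*4 = -34/7*4 = -136/7)
51 + (-3*(-2))*q(0) = 51 - 3*(-2)*(-136/7) = 51 + 6*(-136/7) = 51 - 816/7 = -459/7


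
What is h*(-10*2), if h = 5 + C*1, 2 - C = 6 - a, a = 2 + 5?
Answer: -160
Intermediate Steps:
a = 7
C = 3 (C = 2 - (6 - 1*7) = 2 - (6 - 7) = 2 - 1*(-1) = 2 + 1 = 3)
h = 8 (h = 5 + 3*1 = 5 + 3 = 8)
h*(-10*2) = 8*(-10*2) = 8*(-20) = -160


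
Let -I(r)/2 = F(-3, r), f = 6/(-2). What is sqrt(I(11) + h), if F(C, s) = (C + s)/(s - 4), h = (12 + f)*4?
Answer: 2*sqrt(413)/7 ≈ 5.8064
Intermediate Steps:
f = -3 (f = 6*(-1/2) = -3)
h = 36 (h = (12 - 3)*4 = 9*4 = 36)
F(C, s) = (C + s)/(-4 + s)
I(r) = -2*(-3 + r)/(-4 + r)
sqrt(I(11) + h) = sqrt(2*(3 - 1*11)/(-4 + 11) + 36) = sqrt(2*(3 - 11)/7 + 36) = sqrt(2*(1/7)*(-8) + 36) = sqrt(-16/7 + 36) = sqrt(236/7) = 2*sqrt(413)/7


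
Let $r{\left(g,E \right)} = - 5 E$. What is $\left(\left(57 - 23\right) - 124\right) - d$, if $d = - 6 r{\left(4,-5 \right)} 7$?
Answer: $960$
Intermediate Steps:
$d = -1050$ ($d = - 6 \left(\left(-5\right) \left(-5\right)\right) 7 = \left(-6\right) 25 \cdot 7 = \left(-150\right) 7 = -1050$)
$\left(\left(57 - 23\right) - 124\right) - d = \left(\left(57 - 23\right) - 124\right) - -1050 = \left(34 - 124\right) + 1050 = -90 + 1050 = 960$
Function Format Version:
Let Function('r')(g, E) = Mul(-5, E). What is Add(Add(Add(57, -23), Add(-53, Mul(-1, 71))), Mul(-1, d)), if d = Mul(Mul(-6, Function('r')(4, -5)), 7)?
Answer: 960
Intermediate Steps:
d = -1050 (d = Mul(Mul(-6, Mul(-5, -5)), 7) = Mul(Mul(-6, 25), 7) = Mul(-150, 7) = -1050)
Add(Add(Add(57, -23), Add(-53, Mul(-1, 71))), Mul(-1, d)) = Add(Add(Add(57, -23), Add(-53, Mul(-1, 71))), Mul(-1, -1050)) = Add(Add(34, Add(-53, -71)), 1050) = Add(Add(34, -124), 1050) = Add(-90, 1050) = 960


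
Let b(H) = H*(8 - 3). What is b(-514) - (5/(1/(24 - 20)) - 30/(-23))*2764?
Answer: -1413470/23 ≈ -61455.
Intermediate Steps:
b(H) = 5*H (b(H) = H*5 = 5*H)
b(-514) - (5/(1/(24 - 20)) - 30/(-23))*2764 = 5*(-514) - (5/(1/(24 - 20)) - 30/(-23))*2764 = -2570 - (5/(1/4) - 30*(-1/23))*2764 = -2570 - (5/(¼) + 30/23)*2764 = -2570 - (5*4 + 30/23)*2764 = -2570 - (20 + 30/23)*2764 = -2570 - 490*2764/23 = -2570 - 1*1354360/23 = -2570 - 1354360/23 = -1413470/23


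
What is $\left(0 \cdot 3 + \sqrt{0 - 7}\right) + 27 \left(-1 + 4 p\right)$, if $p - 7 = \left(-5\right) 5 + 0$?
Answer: $-1971 + i \sqrt{7} \approx -1971.0 + 2.6458 i$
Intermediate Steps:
$p = -18$ ($p = 7 + \left(\left(-5\right) 5 + 0\right) = 7 + \left(-25 + 0\right) = 7 - 25 = -18$)
$\left(0 \cdot 3 + \sqrt{0 - 7}\right) + 27 \left(-1 + 4 p\right) = \left(0 \cdot 3 + \sqrt{0 - 7}\right) + 27 \left(-1 + 4 \left(-18\right)\right) = \left(0 + \sqrt{0 - 7}\right) + 27 \left(-1 - 72\right) = \left(0 + \sqrt{0 - 7}\right) + 27 \left(-73\right) = \left(0 + \sqrt{-7}\right) - 1971 = \left(0 + i \sqrt{7}\right) - 1971 = i \sqrt{7} - 1971 = -1971 + i \sqrt{7}$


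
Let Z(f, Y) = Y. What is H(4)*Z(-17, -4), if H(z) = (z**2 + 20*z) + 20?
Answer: -464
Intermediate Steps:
H(z) = 20 + z**2 + 20*z
H(4)*Z(-17, -4) = (20 + 4**2 + 20*4)*(-4) = (20 + 16 + 80)*(-4) = 116*(-4) = -464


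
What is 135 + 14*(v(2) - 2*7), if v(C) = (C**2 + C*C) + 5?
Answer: 121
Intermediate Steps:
v(C) = 5 + 2*C**2 (v(C) = (C**2 + C**2) + 5 = 2*C**2 + 5 = 5 + 2*C**2)
135 + 14*(v(2) - 2*7) = 135 + 14*((5 + 2*2**2) - 2*7) = 135 + 14*((5 + 2*4) - 14) = 135 + 14*((5 + 8) - 14) = 135 + 14*(13 - 14) = 135 + 14*(-1) = 135 - 14 = 121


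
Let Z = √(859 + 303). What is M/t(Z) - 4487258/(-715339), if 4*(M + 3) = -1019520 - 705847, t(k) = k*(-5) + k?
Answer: 4487258/715339 + 1725379*√1162/18592 ≈ 3169.7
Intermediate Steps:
Z = √1162 ≈ 34.088
t(k) = -4*k (t(k) = -5*k + k = -4*k)
M = -1725379/4 (M = -3 + (-1019520 - 705847)/4 = -3 + (¼)*(-1725367) = -3 - 1725367/4 = -1725379/4 ≈ -4.3135e+5)
M/t(Z) - 4487258/(-715339) = -1725379*(-√1162/4648)/4 - 4487258/(-715339) = -(-1725379)*√1162/18592 - 4487258*(-1/715339) = 1725379*√1162/18592 + 4487258/715339 = 4487258/715339 + 1725379*√1162/18592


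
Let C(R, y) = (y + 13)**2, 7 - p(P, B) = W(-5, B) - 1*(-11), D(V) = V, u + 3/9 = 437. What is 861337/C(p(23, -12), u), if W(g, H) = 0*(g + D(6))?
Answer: 7752033/1819801 ≈ 4.2598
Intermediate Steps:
u = 1310/3 (u = -1/3 + 437 = 1310/3 ≈ 436.67)
W(g, H) = 0 (W(g, H) = 0*(g + 6) = 0*(6 + g) = 0)
p(P, B) = -4 (p(P, B) = 7 - (0 - 1*(-11)) = 7 - (0 + 11) = 7 - 1*11 = 7 - 11 = -4)
C(R, y) = (13 + y)**2
861337/C(p(23, -12), u) = 861337/((13 + 1310/3)**2) = 861337/((1349/3)**2) = 861337/(1819801/9) = 861337*(9/1819801) = 7752033/1819801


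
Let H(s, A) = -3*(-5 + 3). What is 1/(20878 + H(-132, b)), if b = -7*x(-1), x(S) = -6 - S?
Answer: 1/20884 ≈ 4.7884e-5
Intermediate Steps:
b = 35 (b = -7*(-6 - 1*(-1)) = -7*(-6 + 1) = -7*(-5) = 35)
H(s, A) = 6 (H(s, A) = -3*(-2) = 6)
1/(20878 + H(-132, b)) = 1/(20878 + 6) = 1/20884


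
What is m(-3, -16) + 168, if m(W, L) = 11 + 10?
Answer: 189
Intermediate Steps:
m(W, L) = 21
m(-3, -16) + 168 = 21 + 168 = 189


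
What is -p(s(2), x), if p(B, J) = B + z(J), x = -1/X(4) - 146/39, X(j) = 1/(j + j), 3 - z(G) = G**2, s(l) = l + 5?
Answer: 194554/1521 ≈ 127.91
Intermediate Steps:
s(l) = 5 + l
z(G) = 3 - G**2
X(j) = 1/(2*j)
x = -458/39 (x = -1/((1/2)/4) - 146/39 = -1/((1/2)*(1/4)) - 146*1/39 = -1/1/8 - 146/39 = -1*8 - 146/39 = -8 - 146/39 = -458/39 ≈ -11.744)
p(B, J) = 3 + B - J**2 (p(B, J) = B + (3 - J**2) = 3 + B - J**2)
-p(s(2), x) = -(3 + (5 + 2) - (-458/39)**2) = -(3 + 7 - 1*209764/1521) = -(3 + 7 - 209764/1521) = -1*(-194554/1521) = 194554/1521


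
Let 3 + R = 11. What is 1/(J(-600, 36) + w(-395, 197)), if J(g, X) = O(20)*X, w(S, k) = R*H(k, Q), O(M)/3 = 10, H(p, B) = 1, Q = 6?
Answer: 1/1088 ≈ 0.00091912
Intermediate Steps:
R = 8 (R = -3 + 11 = 8)
O(M) = 30 (O(M) = 3*10 = 30)
w(S, k) = 8 (w(S, k) = 8*1 = 8)
J(g, X) = 30*X
1/(J(-600, 36) + w(-395, 197)) = 1/(30*36 + 8) = 1/(1080 + 8) = 1/1088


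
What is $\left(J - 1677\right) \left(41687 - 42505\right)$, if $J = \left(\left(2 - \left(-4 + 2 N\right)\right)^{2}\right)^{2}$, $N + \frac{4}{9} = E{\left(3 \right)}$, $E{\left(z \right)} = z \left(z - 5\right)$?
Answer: $- \frac{674201492054}{6561} \approx -1.0276 \cdot 10^{8}$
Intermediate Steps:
$E{\left(z \right)} = z \left(-5 + z\right)$
$N = - \frac{58}{9}$ ($N = - \frac{4}{9} + 3 \left(-5 + 3\right) = - \frac{4}{9} + 3 \left(-2\right) = - \frac{4}{9} - 6 = - \frac{58}{9} \approx -6.4444$)
$J = \frac{835210000}{6561}$ ($J = \left(\left(2 + \left(4 - - \frac{116}{9}\right)\right)^{2}\right)^{2} = \left(\left(2 + \left(4 + \frac{116}{9}\right)\right)^{2}\right)^{2} = \left(\left(2 + \frac{152}{9}\right)^{2}\right)^{2} = \left(\left(\frac{170}{9}\right)^{2}\right)^{2} = \left(\frac{28900}{81}\right)^{2} = \frac{835210000}{6561} \approx 1.273 \cdot 10^{5}$)
$\left(J - 1677\right) \left(41687 - 42505\right) = \left(\frac{835210000}{6561} - 1677\right) \left(41687 - 42505\right) = \frac{824207203}{6561} \left(-818\right) = - \frac{674201492054}{6561}$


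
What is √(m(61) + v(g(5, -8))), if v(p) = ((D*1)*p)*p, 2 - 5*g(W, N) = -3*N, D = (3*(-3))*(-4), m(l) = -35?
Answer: √16549/5 ≈ 25.729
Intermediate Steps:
D = 36 (D = -9*(-4) = 36)
g(W, N) = ⅖ + 3*N/5 (g(W, N) = ⅖ - (-3)*N/5 = ⅖ + 3*N/5)
v(p) = 36*p² (v(p) = ((36*1)*p)*p = (36*p)*p = 36*p²)
√(m(61) + v(g(5, -8))) = √(-35 + 36*(⅖ + (⅗)*(-8))²) = √(-35 + 36*(⅖ - 24/5)²) = √(-35 + 36*(-22/5)²) = √(-35 + 36*(484/25)) = √(-35 + 17424/25) = √(16549/25) = √16549/5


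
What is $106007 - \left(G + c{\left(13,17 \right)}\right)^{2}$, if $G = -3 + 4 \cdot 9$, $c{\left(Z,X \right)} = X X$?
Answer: $2323$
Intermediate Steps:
$c{\left(Z,X \right)} = X^{2}$
$G = 33$ ($G = -3 + 36 = 33$)
$106007 - \left(G + c{\left(13,17 \right)}\right)^{2} = 106007 - \left(33 + 17^{2}\right)^{2} = 106007 - \left(33 + 289\right)^{2} = 106007 - 322^{2} = 106007 - 103684 = 2323$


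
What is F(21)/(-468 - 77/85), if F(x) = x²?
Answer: -37485/39857 ≈ -0.94049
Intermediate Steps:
F(21)/(-468 - 77/85) = 21²/(-468 - 77/85) = 441/(-468 - 77/85) = 441/(-39857/85) = 441*(-85/39857) = -37485/39857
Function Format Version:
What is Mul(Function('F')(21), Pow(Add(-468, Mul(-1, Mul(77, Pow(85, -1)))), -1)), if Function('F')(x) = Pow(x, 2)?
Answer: Rational(-37485, 39857) ≈ -0.94049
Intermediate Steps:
Mul(Function('F')(21), Pow(Add(-468, Mul(-1, Mul(77, Pow(85, -1)))), -1)) = Mul(Pow(21, 2), Pow(Add(-468, Mul(-1, Mul(77, Pow(85, -1)))), -1)) = Mul(441, Pow(Add(-468, Mul(-1, Mul(77, Rational(1, 85)))), -1)) = Mul(441, Pow(Add(-468, Mul(-1, Rational(77, 85))), -1)) = Mul(441, Pow(Add(-468, Rational(-77, 85)), -1)) = Mul(441, Pow(Rational(-39857, 85), -1)) = Mul(441, Rational(-85, 39857)) = Rational(-37485, 39857)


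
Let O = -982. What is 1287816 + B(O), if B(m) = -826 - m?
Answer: 1287972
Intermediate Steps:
1287816 + B(O) = 1287816 + (-826 - 1*(-982)) = 1287816 + (-826 + 982) = 1287816 + 156 = 1287972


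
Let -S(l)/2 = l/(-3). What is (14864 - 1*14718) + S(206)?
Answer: 850/3 ≈ 283.33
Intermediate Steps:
S(l) = 2*l/3 (S(l) = -2*l/(-3) = -2*l*(-1)/3 = -(-2)*l/3 = 2*l/3)
(14864 - 1*14718) + S(206) = (14864 - 1*14718) + (⅔)*206 = (14864 - 14718) + 412/3 = 146 + 412/3 = 850/3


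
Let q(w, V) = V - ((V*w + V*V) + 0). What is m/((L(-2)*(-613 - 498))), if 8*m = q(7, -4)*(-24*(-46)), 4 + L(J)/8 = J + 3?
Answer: 46/1111 ≈ 0.041404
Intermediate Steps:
L(J) = -8 + 8*J (L(J) = -32 + 8*(J + 3) = -32 + 8*(3 + J) = -32 + (24 + 8*J) = -8 + 8*J)
q(w, V) = V - V² - V*w (q(w, V) = V - ((V*w + V²) + 0) = V - ((V² + V*w) + 0) = V - (V² + V*w) = V + (-V² - V*w) = V - V² - V*w)
m = 1104 (m = ((-4*(1 - 1*(-4) - 1*7))*(-24*(-46)))/8 = (-4*(1 + 4 - 7)*1104)/8 = (-4*(-2)*1104)/8 = (8*1104)/8 = (⅛)*8832 = 1104)
m/((L(-2)*(-613 - 498))) = 1104/(((-8 + 8*(-2))*(-613 - 498))) = 1104/(((-8 - 16)*(-1111))) = 1104/((-24*(-1111))) = 1104/26664 = 1104*(1/26664) = 46/1111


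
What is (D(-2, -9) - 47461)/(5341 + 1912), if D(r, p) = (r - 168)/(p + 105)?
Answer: -2278213/348144 ≈ -6.5439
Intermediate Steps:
D(r, p) = (-168 + r)/(105 + p)
(D(-2, -9) - 47461)/(5341 + 1912) = ((-168 - 2)/(105 - 9) - 47461)/(5341 + 1912) = (-170/96 - 47461)/7253 = ((1/96)*(-170) - 47461)*(1/7253) = (-85/48 - 47461)*(1/7253) = -2278213/48*1/7253 = -2278213/348144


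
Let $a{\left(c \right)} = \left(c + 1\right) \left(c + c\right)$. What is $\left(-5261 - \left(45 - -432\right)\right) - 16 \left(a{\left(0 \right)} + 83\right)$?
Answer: $-7066$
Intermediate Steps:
$a{\left(c \right)} = 2 c \left(1 + c\right)$ ($a{\left(c \right)} = \left(1 + c\right) 2 c = 2 c \left(1 + c\right)$)
$\left(-5261 - \left(45 - -432\right)\right) - 16 \left(a{\left(0 \right)} + 83\right) = \left(-5261 - \left(45 - -432\right)\right) - 16 \left(2 \cdot 0 \left(1 + 0\right) + 83\right) = \left(-5261 - \left(45 + 432\right)\right) - 16 \left(2 \cdot 0 \cdot 1 + 83\right) = \left(-5261 - 477\right) - 16 \left(0 + 83\right) = \left(-5261 - 477\right) - 16 \cdot 83 = -5738 - 1328 = -7066$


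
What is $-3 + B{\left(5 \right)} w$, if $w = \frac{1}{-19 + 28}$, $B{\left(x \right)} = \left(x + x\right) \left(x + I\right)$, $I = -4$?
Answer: $- \frac{17}{9} \approx -1.8889$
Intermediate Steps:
$B{\left(x \right)} = 2 x \left(-4 + x\right)$ ($B{\left(x \right)} = \left(x + x\right) \left(x - 4\right) = 2 x \left(-4 + x\right)$)
$w = \frac{1}{9} \approx 0.11111$
$-3 + B{\left(5 \right)} w = -3 + 2 \cdot 5 \left(-4 + 5\right) \frac{1}{9} = -3 + 2 \cdot 5 \cdot 1 \cdot \frac{1}{9} = -3 + 10 \cdot \frac{1}{9} = -3 + \frac{10}{9} = - \frac{17}{9}$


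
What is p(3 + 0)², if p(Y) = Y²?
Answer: 81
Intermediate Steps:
p(3 + 0)² = ((3 + 0)²)² = (3²)² = 9² = 81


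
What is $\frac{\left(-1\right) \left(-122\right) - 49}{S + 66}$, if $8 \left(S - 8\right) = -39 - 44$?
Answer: $\frac{584}{509} \approx 1.1473$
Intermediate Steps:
$S = - \frac{19}{8}$ ($S = 8 + \frac{-39 - 44}{8} = 8 + \frac{1}{8} \left(-83\right) = 8 - \frac{83}{8} = - \frac{19}{8} \approx -2.375$)
$\frac{\left(-1\right) \left(-122\right) - 49}{S + 66} = \frac{\left(-1\right) \left(-122\right) - 49}{- \frac{19}{8} + 66} = \frac{122 - 49}{\frac{509}{8}} = 73 \cdot \frac{8}{509} = \frac{584}{509}$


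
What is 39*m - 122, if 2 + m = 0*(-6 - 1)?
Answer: -200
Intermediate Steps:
m = -2 (m = -2 + 0*(-6 - 1) = -2 + 0*(-7) = -2 + 0 = -2)
39*m - 122 = 39*(-2) - 122 = -78 - 122 = -200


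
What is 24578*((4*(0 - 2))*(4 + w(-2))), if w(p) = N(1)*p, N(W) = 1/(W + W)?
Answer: -589872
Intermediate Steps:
N(W) = 1/(2*W)
w(p) = p/2 (w(p) = ((1/2)/1)*p = ((1/2)*1)*p = p/2)
24578*((4*(0 - 2))*(4 + w(-2))) = 24578*((4*(0 - 2))*(4 + (1/2)*(-2))) = 24578*((4*(-2))*(4 - 1)) = 24578*(-8*3) = 24578*(-24) = -589872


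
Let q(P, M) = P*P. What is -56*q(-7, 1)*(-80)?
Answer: 219520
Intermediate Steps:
q(P, M) = P²
-56*q(-7, 1)*(-80) = -56*(-7)²*(-80) = -56*49*(-80) = -2744*(-80) = 219520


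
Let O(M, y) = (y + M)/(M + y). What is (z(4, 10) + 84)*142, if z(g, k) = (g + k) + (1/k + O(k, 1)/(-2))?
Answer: 69296/5 ≈ 13859.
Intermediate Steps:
O(M, y) = 1 (O(M, y) = (M + y)/(M + y) = 1)
z(g, k) = -½ + g + k + 1/k (z(g, k) = (g + k) + (1/k + 1/(-2)) = (g + k) + (1/k + 1*(-½)) = (g + k) + (1/k - ½) = (g + k) + (-½ + 1/k) = -½ + g + k + 1/k)
(z(4, 10) + 84)*142 = ((-½ + 4 + 10 + 1/10) + 84)*142 = ((-½ + 4 + 10 + ⅒) + 84)*142 = (68/5 + 84)*142 = (488/5)*142 = 69296/5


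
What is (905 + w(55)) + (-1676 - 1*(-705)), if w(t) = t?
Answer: -11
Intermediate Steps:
(905 + w(55)) + (-1676 - 1*(-705)) = (905 + 55) + (-1676 - 1*(-705)) = 960 + (-1676 + 705) = 960 - 971 = -11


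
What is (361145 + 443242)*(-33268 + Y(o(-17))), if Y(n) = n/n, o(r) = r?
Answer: -26759542329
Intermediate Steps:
Y(n) = 1
(361145 + 443242)*(-33268 + Y(o(-17))) = (361145 + 443242)*(-33268 + 1) = 804387*(-33267) = -26759542329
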